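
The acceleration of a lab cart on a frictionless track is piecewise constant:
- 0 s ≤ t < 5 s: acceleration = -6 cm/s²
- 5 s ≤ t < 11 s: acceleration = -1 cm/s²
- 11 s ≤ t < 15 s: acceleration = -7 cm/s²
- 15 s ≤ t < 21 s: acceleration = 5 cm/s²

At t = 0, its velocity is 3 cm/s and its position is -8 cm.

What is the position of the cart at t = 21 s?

On each constant-a segment, Δv = aΔt and Δx = v₀Δt + ½aΔt²; chain segment to segment.
0–5 s: v starts 3 cm/s; Δx = 3·5 + ½·-6·5² = -60 cm; v ends -27 cm/s.
5–11 s: v starts -27 cm/s; Δx = -27·6 + ½·-1·6² = -180 cm; v ends -33 cm/s.
11–15 s: v starts -33 cm/s; Δx = -33·4 + ½·-7·4² = -188 cm; v ends -61 cm/s.
15–21 s: v starts -61 cm/s; Δx = -61·6 + ½·5·6² = -276 cm; v ends -31 cm/s.
x(21) = -8 + Σ Δx = -712 cm.

-712 cm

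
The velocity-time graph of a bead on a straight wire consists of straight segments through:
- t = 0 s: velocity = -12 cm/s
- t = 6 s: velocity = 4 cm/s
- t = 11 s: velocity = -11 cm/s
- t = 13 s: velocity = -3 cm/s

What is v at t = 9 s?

On 6–11 s the graph is linear from 4 to -11 cm/s: v(9) = 4 + (-11 − 4)·(9 − 6)/(11 − 6) = -5 cm/s.

-5 cm/s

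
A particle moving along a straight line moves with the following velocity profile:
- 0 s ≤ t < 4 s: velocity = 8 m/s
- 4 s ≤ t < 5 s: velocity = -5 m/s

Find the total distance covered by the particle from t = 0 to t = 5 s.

Distance (not displacement) is the total path length: add the absolute areas under v-t.
0–4 s: |8| × 4 = 32 m
4–5 s: |-5| × 1 = 5 m
Total distance = 37 m

37 m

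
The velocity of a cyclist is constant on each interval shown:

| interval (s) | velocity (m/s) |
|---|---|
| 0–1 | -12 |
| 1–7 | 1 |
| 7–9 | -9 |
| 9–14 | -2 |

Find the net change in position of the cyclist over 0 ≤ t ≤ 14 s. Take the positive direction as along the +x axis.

-34 m

Net displacement equals the area under the velocity-time graph (areas below the axis count negative).
0–1 s: -12 × 1 = -12 m
1–7 s: 1 × 6 = 6 m
7–9 s: -9 × 2 = -18 m
9–14 s: -2 × 5 = -10 m
Net displacement = -34 m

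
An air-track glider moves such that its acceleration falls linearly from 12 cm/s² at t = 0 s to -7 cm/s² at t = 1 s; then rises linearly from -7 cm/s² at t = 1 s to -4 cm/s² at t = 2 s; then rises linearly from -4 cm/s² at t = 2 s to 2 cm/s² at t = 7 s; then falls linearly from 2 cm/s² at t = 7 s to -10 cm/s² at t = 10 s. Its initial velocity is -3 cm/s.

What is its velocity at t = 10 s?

Δv equals the area under the a-t graph; then v = v₀ + Δv.
0–1 s: ½(12 + -7)(1) = 2.5 cm/s
1–2 s: ½(-7 + -4)(1) = -5.5 cm/s
2–7 s: ½(-4 + 2)(5) = -5 cm/s
7–10 s: ½(2 + -10)(3) = -12 cm/s
Δv = -20 cm/s, so v(10) = -3 + (-20) = -23 cm/s.

-23 cm/s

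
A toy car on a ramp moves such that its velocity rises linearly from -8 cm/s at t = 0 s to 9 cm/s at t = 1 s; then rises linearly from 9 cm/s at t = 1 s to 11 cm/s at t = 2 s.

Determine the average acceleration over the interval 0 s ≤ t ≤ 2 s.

9.5 cm/s²

Average acceleration = Δv/Δt = (11 − -8)/(2 − 0) = 9.5 cm/s².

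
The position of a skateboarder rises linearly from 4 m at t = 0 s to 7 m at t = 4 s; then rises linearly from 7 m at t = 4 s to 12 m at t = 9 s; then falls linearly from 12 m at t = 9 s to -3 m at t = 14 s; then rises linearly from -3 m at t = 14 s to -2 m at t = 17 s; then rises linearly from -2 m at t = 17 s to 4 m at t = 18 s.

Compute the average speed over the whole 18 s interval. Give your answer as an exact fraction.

Average speed = (total path length)/(elapsed time); on a piecewise-linear x-t graph the path length is Σ|Δx|.
0–4 s: |Δx| = |7 − 4| = 3 m
4–9 s: |Δx| = |12 − 7| = 5 m
9–14 s: |Δx| = |-3 − 12| = 15 m
14–17 s: |Δx| = |-2 − -3| = 1 m
17–18 s: |Δx| = |4 − -2| = 6 m
Total path = 30 m; average speed = 30/18 = 5/3 m/s.

5/3 m/s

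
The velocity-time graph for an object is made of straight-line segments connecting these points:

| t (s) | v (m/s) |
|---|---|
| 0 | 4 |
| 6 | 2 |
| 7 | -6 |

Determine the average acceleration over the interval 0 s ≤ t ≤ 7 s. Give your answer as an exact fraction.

Average acceleration = Δv/Δt = (-6 − 4)/(7 − 0) = -10/7 m/s².

-10/7 m/s²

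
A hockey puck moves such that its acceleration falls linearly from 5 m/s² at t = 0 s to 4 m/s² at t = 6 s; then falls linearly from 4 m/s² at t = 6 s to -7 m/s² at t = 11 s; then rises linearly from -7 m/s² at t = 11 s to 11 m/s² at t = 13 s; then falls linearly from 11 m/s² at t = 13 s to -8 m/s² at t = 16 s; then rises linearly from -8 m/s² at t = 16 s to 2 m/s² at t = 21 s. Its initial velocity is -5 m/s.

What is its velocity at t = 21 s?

Δv equals the area under the a-t graph; then v = v₀ + Δv.
0–6 s: ½(5 + 4)(6) = 27 m/s
6–11 s: ½(4 + -7)(5) = -7.5 m/s
11–13 s: ½(-7 + 11)(2) = 4 m/s
13–16 s: ½(11 + -8)(3) = 4.5 m/s
16–21 s: ½(-8 + 2)(5) = -15 m/s
Δv = 13 m/s, so v(21) = -5 + (13) = 8 m/s.

8 m/s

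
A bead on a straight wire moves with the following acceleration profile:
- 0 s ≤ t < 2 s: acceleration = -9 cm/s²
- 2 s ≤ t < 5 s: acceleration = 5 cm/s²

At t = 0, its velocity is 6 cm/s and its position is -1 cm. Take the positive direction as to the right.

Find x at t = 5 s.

-20.5 cm

On each constant-a segment, Δv = aΔt and Δx = v₀Δt + ½aΔt²; chain segment to segment.
0–2 s: v starts 6 cm/s; Δx = 6·2 + ½·-9·2² = -6 cm; v ends -12 cm/s.
2–5 s: v starts -12 cm/s; Δx = -12·3 + ½·5·3² = -13.5 cm; v ends 3 cm/s.
x(5) = -1 + Σ Δx = -20.5 cm.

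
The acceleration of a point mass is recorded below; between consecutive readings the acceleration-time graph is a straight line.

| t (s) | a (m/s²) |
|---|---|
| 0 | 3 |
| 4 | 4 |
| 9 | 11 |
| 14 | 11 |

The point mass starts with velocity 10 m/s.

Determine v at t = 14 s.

116.5 m/s

Δv equals the area under the a-t graph; then v = v₀ + Δv.
0–4 s: ½(3 + 4)(4) = 14 m/s
4–9 s: ½(4 + 11)(5) = 37.5 m/s
9–14 s: 11 × 5 = 55 m/s
Δv = 106.5 m/s, so v(14) = 10 + (106.5) = 116.5 m/s.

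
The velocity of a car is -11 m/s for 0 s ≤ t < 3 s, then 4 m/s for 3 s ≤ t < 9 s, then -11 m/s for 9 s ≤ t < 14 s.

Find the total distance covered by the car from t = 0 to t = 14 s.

Total distance travelled is ∫|v| dt — sum the magnitudes of each area piece.
0–3 s: |-11| × 3 = 33 m
3–9 s: |4| × 6 = 24 m
9–14 s: |-11| × 5 = 55 m
Total distance = 112 m

112 m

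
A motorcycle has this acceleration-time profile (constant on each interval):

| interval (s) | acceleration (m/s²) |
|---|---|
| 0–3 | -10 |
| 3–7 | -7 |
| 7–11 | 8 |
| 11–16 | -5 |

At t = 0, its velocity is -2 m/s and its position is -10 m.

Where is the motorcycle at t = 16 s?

-623.5 m

On each constant-a segment, Δv = aΔt and Δx = v₀Δt + ½aΔt²; chain segment to segment.
0–3 s: v starts -2 m/s; Δx = -2·3 + ½·-10·3² = -51 m; v ends -32 m/s.
3–7 s: v starts -32 m/s; Δx = -32·4 + ½·-7·4² = -184 m; v ends -60 m/s.
7–11 s: v starts -60 m/s; Δx = -60·4 + ½·8·4² = -176 m; v ends -28 m/s.
11–16 s: v starts -28 m/s; Δx = -28·5 + ½·-5·5² = -202.5 m; v ends -53 m/s.
x(16) = -10 + Σ Δx = -623.5 m.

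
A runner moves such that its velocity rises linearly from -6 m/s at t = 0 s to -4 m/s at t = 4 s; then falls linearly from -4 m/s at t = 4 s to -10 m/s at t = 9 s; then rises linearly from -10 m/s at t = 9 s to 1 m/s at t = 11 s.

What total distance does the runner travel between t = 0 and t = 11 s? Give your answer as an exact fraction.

Total distance travelled is ∫|v| dt — sum the magnitudes of each area piece.
0–4 s: |½(-6 + -4)(4)| = 20 m
4–9 s: |½(-4 + -10)(5)| = 35 m
9–11 s: v = 0 at t = 119/11 s; triangle areas 100/11 + 1/11 = 101/11 m
Total distance = 706/11 m

706/11 m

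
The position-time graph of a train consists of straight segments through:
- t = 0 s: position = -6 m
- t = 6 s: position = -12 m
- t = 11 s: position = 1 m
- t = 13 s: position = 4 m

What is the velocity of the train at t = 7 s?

Velocity is the slope of the x-t graph on 6–11 s: (1 − -12)/(11 − 6) = 2.6 m/s.

2.6 m/s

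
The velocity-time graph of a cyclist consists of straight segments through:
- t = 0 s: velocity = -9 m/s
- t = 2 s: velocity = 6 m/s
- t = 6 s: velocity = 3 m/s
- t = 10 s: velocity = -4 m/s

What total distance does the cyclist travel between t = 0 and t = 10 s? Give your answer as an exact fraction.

1153/35 m

Distance (not displacement) is the total path length: add the absolute areas under v-t.
0–2 s: v = 0 at t = 1.2 s; triangle areas 5.4 + 2.4 = 7.8 m
2–6 s: |½(6 + 3)(4)| = 18 m
6–10 s: v = 0 at t = 54/7 s; triangle areas 18/7 + 32/7 = 50/7 m
Total distance = 1153/35 m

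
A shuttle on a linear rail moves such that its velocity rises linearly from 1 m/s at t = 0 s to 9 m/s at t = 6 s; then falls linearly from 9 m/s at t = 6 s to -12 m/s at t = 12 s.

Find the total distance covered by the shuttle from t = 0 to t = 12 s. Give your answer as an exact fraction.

435/7 m

Distance (not displacement) is the total path length: add the absolute areas under v-t.
0–6 s: |½(1 + 9)(6)| = 30 m
6–12 s: v = 0 at t = 60/7 s; triangle areas 81/7 + 144/7 = 225/7 m
Total distance = 435/7 m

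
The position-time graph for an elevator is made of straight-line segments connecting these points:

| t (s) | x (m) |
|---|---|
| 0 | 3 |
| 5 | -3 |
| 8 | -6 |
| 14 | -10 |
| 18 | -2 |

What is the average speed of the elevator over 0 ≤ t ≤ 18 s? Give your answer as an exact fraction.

7/6 m/s

Average speed = (total path length)/(elapsed time); on a piecewise-linear x-t graph the path length is Σ|Δx|.
0–5 s: |Δx| = |-3 − 3| = 6 m
5–8 s: |Δx| = |-6 − -3| = 3 m
8–14 s: |Δx| = |-10 − -6| = 4 m
14–18 s: |Δx| = |-2 − -10| = 8 m
Total path = 21 m; average speed = 21/18 = 7/6 m/s.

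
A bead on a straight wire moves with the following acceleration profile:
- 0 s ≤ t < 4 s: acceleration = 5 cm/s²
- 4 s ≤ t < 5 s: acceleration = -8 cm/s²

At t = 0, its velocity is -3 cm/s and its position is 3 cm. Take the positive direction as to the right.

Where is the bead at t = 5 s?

On each constant-a segment, Δv = aΔt and Δx = v₀Δt + ½aΔt²; chain segment to segment.
0–4 s: v starts -3 cm/s; Δx = -3·4 + ½·5·4² = 28 cm; v ends 17 cm/s.
4–5 s: v starts 17 cm/s; Δx = 17·1 + ½·-8·1² = 13 cm; v ends 9 cm/s.
x(5) = 3 + Σ Δx = 44 cm.

44 cm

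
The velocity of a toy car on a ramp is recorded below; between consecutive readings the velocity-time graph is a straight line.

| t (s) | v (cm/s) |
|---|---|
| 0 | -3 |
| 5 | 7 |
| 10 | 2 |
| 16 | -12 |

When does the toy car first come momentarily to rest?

v changes sign on 0–5 s (from -3 to 7); the graph is linear there, so v = 0 at t = 0 + (3)·(5 − 0)/(7 − -3) = 1.5 s.

t = 1.5 s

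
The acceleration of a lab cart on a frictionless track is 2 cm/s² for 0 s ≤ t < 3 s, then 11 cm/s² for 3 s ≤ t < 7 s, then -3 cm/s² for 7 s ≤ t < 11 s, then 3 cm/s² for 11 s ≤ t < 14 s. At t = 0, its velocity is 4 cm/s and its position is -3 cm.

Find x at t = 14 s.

477.5 cm

On each constant-a segment, Δv = aΔt and Δx = v₀Δt + ½aΔt²; chain segment to segment.
0–3 s: v starts 4 cm/s; Δx = 4·3 + ½·2·3² = 21 cm; v ends 10 cm/s.
3–7 s: v starts 10 cm/s; Δx = 10·4 + ½·11·4² = 128 cm; v ends 54 cm/s.
7–11 s: v starts 54 cm/s; Δx = 54·4 + ½·-3·4² = 192 cm; v ends 42 cm/s.
11–14 s: v starts 42 cm/s; Δx = 42·3 + ½·3·3² = 139.5 cm; v ends 51 cm/s.
x(14) = -3 + Σ Δx = 477.5 cm.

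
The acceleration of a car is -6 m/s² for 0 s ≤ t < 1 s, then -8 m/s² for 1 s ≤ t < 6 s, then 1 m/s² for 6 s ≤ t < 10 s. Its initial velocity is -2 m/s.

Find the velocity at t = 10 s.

-44 m/s

Δv equals the area under the a-t graph; then v = v₀ + Δv.
0–1 s: -6 × 1 = -6 m/s
1–6 s: -8 × 5 = -40 m/s
6–10 s: 1 × 4 = 4 m/s
Δv = -42 m/s, so v(10) = -2 + (-42) = -44 m/s.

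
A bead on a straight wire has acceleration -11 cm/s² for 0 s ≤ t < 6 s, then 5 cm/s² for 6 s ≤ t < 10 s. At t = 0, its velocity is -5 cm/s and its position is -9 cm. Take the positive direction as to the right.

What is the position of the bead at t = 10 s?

-481 cm

On each constant-a segment, Δv = aΔt and Δx = v₀Δt + ½aΔt²; chain segment to segment.
0–6 s: v starts -5 cm/s; Δx = -5·6 + ½·-11·6² = -228 cm; v ends -71 cm/s.
6–10 s: v starts -71 cm/s; Δx = -71·4 + ½·5·4² = -244 cm; v ends -51 cm/s.
x(10) = -9 + Σ Δx = -481 cm.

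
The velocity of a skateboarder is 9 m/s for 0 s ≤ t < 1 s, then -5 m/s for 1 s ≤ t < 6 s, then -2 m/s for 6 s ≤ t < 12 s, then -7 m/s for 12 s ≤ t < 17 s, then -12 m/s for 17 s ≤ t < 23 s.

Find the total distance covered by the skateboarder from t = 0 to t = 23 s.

153 m

Distance (not displacement) is the total path length: add the absolute areas under v-t.
0–1 s: |9| × 1 = 9 m
1–6 s: |-5| × 5 = 25 m
6–12 s: |-2| × 6 = 12 m
12–17 s: |-7| × 5 = 35 m
17–23 s: |-12| × 6 = 72 m
Total distance = 153 m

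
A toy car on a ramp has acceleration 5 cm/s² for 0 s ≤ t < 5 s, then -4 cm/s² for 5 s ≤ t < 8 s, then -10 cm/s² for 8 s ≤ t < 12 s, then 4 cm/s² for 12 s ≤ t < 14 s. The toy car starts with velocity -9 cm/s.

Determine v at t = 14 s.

-28 cm/s

Δv equals the area under the a-t graph; then v = v₀ + Δv.
0–5 s: 5 × 5 = 25 cm/s
5–8 s: -4 × 3 = -12 cm/s
8–12 s: -10 × 4 = -40 cm/s
12–14 s: 4 × 2 = 8 cm/s
Δv = -19 cm/s, so v(14) = -9 + (-19) = -28 cm/s.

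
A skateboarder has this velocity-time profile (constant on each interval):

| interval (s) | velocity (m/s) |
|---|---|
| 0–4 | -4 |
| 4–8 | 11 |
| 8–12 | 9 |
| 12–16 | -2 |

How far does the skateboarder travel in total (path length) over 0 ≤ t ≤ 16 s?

Distance (not displacement) is the total path length: add the absolute areas under v-t.
0–4 s: |-4| × 4 = 16 m
4–8 s: |11| × 4 = 44 m
8–12 s: |9| × 4 = 36 m
12–16 s: |-2| × 4 = 8 m
Total distance = 104 m

104 m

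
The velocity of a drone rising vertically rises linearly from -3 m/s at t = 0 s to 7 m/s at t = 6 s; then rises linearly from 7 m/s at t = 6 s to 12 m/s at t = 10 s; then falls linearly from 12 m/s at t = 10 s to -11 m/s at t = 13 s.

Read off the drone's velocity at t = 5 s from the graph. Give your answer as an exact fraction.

16/3 m/s

On 0–6 s the graph is linear from -3 to 7 m/s: v(5) = -3 + (7 − -3)·(5 − 0)/(6 − 0) = 16/3 m/s.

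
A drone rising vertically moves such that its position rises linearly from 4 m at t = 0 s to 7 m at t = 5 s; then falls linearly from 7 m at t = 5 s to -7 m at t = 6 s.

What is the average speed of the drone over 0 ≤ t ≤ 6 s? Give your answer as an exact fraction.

Average speed = (total path length)/(elapsed time); on a piecewise-linear x-t graph the path length is Σ|Δx|.
0–5 s: |Δx| = |7 − 4| = 3 m
5–6 s: |Δx| = |-7 − 7| = 14 m
Total path = 17 m; average speed = 17/6 = 17/6 m/s.

17/6 m/s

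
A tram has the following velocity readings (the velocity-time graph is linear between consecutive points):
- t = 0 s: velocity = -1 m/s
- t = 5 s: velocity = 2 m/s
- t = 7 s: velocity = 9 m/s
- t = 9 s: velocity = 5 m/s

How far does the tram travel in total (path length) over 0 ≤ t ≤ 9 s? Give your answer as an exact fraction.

Total distance travelled is ∫|v| dt — sum the magnitudes of each area piece.
0–5 s: v = 0 at t = 5/3 s; triangle areas 5/6 + 10/3 = 25/6 m
5–7 s: |½(2 + 9)(2)| = 11 m
7–9 s: |½(9 + 5)(2)| = 14 m
Total distance = 175/6 m

175/6 m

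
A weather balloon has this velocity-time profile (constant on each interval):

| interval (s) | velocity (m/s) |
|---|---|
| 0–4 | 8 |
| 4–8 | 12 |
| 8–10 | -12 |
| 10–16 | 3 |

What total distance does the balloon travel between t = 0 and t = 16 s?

Total distance travelled is ∫|v| dt — sum the magnitudes of each area piece.
0–4 s: |8| × 4 = 32 m
4–8 s: |12| × 4 = 48 m
8–10 s: |-12| × 2 = 24 m
10–16 s: |3| × 6 = 18 m
Total distance = 122 m

122 m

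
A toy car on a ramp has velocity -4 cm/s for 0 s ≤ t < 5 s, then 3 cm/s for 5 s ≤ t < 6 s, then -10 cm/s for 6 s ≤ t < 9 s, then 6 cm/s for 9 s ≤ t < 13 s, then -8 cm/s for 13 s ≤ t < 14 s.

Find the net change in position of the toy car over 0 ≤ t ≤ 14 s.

Net displacement equals the area under the velocity-time graph (areas below the axis count negative).
0–5 s: -4 × 5 = -20 cm
5–6 s: 3 × 1 = 3 cm
6–9 s: -10 × 3 = -30 cm
9–13 s: 6 × 4 = 24 cm
13–14 s: -8 × 1 = -8 cm
Net displacement = -31 cm

-31 cm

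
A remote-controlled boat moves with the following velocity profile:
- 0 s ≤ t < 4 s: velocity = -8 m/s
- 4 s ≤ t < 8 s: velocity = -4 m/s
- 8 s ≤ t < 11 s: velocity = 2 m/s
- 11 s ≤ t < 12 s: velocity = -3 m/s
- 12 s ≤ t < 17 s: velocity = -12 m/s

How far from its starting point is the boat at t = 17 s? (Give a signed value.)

-105 m

Net displacement equals the area under the velocity-time graph (areas below the axis count negative).
0–4 s: -8 × 4 = -32 m
4–8 s: -4 × 4 = -16 m
8–11 s: 2 × 3 = 6 m
11–12 s: -3 × 1 = -3 m
12–17 s: -12 × 5 = -60 m
Net displacement = -105 m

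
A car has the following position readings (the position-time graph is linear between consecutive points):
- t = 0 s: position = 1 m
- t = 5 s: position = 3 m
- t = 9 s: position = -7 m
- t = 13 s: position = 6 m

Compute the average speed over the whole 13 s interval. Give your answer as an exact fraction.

Average speed = (total path length)/(elapsed time); on a piecewise-linear x-t graph the path length is Σ|Δx|.
0–5 s: |Δx| = |3 − 1| = 2 m
5–9 s: |Δx| = |-7 − 3| = 10 m
9–13 s: |Δx| = |6 − -7| = 13 m
Total path = 25 m; average speed = 25/13 = 25/13 m/s.

25/13 m/s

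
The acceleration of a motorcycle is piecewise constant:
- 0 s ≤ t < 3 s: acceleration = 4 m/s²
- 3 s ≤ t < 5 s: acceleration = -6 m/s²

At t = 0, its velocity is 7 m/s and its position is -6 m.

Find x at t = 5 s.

59 m

On each constant-a segment, Δv = aΔt and Δx = v₀Δt + ½aΔt²; chain segment to segment.
0–3 s: v starts 7 m/s; Δx = 7·3 + ½·4·3² = 39 m; v ends 19 m/s.
3–5 s: v starts 19 m/s; Δx = 19·2 + ½·-6·2² = 26 m; v ends 7 m/s.
x(5) = -6 + Σ Δx = 59 m.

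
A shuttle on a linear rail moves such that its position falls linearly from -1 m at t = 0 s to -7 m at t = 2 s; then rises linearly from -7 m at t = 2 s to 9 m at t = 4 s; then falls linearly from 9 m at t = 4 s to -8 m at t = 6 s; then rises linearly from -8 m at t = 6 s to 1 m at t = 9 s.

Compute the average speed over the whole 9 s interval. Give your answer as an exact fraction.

16/3 m/s

Average speed = (total path length)/(elapsed time); on a piecewise-linear x-t graph the path length is Σ|Δx|.
0–2 s: |Δx| = |-7 − -1| = 6 m
2–4 s: |Δx| = |9 − -7| = 16 m
4–6 s: |Δx| = |-8 − 9| = 17 m
6–9 s: |Δx| = |1 − -8| = 9 m
Total path = 48 m; average speed = 48/9 = 16/3 m/s.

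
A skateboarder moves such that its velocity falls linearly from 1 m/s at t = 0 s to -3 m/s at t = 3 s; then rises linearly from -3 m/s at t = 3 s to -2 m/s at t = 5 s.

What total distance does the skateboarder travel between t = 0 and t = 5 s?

8.75 m

Distance (not displacement) is the total path length: add the absolute areas under v-t.
0–3 s: v = 0 at t = 0.75 s; triangle areas 0.375 + 3.375 = 3.75 m
3–5 s: |½(-3 + -2)(2)| = 5 m
Total distance = 8.75 m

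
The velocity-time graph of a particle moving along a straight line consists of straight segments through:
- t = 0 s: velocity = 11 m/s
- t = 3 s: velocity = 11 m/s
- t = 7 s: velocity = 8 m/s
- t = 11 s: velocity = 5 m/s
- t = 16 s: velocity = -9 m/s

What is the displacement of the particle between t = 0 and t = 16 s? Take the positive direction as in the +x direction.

87 m

Displacement is the signed area under the v-t curve.
0–3 s: 11 × 3 = 33 m
3–7 s: ½(11 + 8)(4) = 38 m
7–11 s: ½(8 + 5)(4) = 26 m
11–16 s: ½(5 + -9)(5) = -10 m
Net displacement = 87 m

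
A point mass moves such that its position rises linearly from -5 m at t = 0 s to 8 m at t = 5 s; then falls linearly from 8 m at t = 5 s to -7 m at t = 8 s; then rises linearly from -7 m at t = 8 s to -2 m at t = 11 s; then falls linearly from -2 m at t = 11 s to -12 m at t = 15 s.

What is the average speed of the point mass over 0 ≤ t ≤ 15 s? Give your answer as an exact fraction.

43/15 m/s

Average speed = (total path length)/(elapsed time); on a piecewise-linear x-t graph the path length is Σ|Δx|.
0–5 s: |Δx| = |8 − -5| = 13 m
5–8 s: |Δx| = |-7 − 8| = 15 m
8–11 s: |Δx| = |-2 − -7| = 5 m
11–15 s: |Δx| = |-12 − -2| = 10 m
Total path = 43 m; average speed = 43/15 = 43/15 m/s.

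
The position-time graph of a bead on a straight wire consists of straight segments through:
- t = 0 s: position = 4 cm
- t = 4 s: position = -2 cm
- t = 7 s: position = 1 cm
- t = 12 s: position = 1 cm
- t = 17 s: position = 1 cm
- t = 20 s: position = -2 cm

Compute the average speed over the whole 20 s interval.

Average speed = (total path length)/(elapsed time); on a piecewise-linear x-t graph the path length is Σ|Δx|.
0–4 s: |Δx| = |-2 − 4| = 6 cm
4–7 s: |Δx| = |1 − -2| = 3 cm
7–12 s: |Δx| = |1 − 1| = 0 cm
12–17 s: |Δx| = |1 − 1| = 0 cm
17–20 s: |Δx| = |-2 − 1| = 3 cm
Total path = 12 cm; average speed = 12/20 = 0.6 cm/s.

0.6 cm/s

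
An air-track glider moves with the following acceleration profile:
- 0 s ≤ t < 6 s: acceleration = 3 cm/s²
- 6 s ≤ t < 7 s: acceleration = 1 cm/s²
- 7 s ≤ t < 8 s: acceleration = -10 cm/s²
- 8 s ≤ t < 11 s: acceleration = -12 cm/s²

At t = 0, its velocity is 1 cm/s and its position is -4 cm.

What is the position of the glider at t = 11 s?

On each constant-a segment, Δv = aΔt and Δx = v₀Δt + ½aΔt²; chain segment to segment.
0–6 s: v starts 1 cm/s; Δx = 1·6 + ½·3·6² = 60 cm; v ends 19 cm/s.
6–7 s: v starts 19 cm/s; Δx = 19·1 + ½·1·1² = 19.5 cm; v ends 20 cm/s.
7–8 s: v starts 20 cm/s; Δx = 20·1 + ½·-10·1² = 15 cm; v ends 10 cm/s.
8–11 s: v starts 10 cm/s; Δx = 10·3 + ½·-12·3² = -24 cm; v ends -26 cm/s.
x(11) = -4 + Σ Δx = 66.5 cm.

66.5 cm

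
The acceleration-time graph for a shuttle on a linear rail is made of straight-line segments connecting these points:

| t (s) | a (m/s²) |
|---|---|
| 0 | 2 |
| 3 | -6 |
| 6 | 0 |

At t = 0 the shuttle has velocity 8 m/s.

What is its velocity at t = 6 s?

-7 m/s

Δv equals the area under the a-t graph; then v = v₀ + Δv.
0–3 s: ½(2 + -6)(3) = -6 m/s
3–6 s: ½(-6 + 0)(3) = -9 m/s
Δv = -15 m/s, so v(6) = 8 + (-15) = -7 m/s.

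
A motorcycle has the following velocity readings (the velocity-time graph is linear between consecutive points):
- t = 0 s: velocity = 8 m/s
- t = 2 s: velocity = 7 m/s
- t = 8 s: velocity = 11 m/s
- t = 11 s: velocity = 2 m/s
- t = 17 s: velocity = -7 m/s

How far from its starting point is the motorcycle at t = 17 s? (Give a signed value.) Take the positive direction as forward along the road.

Net displacement equals the area under the velocity-time graph (areas below the axis count negative).
0–2 s: ½(8 + 7)(2) = 15 m
2–8 s: ½(7 + 11)(6) = 54 m
8–11 s: ½(11 + 2)(3) = 19.5 m
11–17 s: ½(2 + -7)(6) = -15 m
Net displacement = 73.5 m

73.5 m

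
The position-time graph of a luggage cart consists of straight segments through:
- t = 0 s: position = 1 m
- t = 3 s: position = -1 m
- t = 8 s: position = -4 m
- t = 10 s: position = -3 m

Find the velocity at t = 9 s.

0.5 m/s

Velocity is the slope of the x-t graph on 8–10 s: (-3 − -4)/(10 − 8) = 0.5 m/s.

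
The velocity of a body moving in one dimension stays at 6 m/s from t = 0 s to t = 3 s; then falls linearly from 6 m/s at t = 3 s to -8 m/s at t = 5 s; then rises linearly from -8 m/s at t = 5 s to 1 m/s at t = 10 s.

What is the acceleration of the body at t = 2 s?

0 m/s²

Acceleration is the slope of the v-t graph on 0–3 s: (6 − 6)/(3 − 0) = 0 m/s².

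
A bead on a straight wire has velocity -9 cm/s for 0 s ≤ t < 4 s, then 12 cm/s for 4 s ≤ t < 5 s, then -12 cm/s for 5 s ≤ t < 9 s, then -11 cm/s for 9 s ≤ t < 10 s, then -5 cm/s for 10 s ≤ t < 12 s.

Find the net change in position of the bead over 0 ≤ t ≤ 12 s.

-93 cm

Displacement is the signed area under the v-t curve.
0–4 s: -9 × 4 = -36 cm
4–5 s: 12 × 1 = 12 cm
5–9 s: -12 × 4 = -48 cm
9–10 s: -11 × 1 = -11 cm
10–12 s: -5 × 2 = -10 cm
Net displacement = -93 cm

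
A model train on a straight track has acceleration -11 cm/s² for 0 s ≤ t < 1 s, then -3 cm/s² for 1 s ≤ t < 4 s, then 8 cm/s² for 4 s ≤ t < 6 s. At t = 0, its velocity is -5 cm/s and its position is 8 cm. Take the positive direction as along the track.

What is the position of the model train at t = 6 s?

-98 cm

On each constant-a segment, Δv = aΔt and Δx = v₀Δt + ½aΔt²; chain segment to segment.
0–1 s: v starts -5 cm/s; Δx = -5·1 + ½·-11·1² = -10.5 cm; v ends -16 cm/s.
1–4 s: v starts -16 cm/s; Δx = -16·3 + ½·-3·3² = -61.5 cm; v ends -25 cm/s.
4–6 s: v starts -25 cm/s; Δx = -25·2 + ½·8·2² = -34 cm; v ends -9 cm/s.
x(6) = 8 + Σ Δx = -98 cm.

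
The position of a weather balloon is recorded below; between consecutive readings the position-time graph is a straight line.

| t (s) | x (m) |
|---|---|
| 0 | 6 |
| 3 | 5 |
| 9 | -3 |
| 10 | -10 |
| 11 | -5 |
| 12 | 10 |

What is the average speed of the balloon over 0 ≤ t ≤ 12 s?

Average speed = (total path length)/(elapsed time); on a piecewise-linear x-t graph the path length is Σ|Δx|.
0–3 s: |Δx| = |5 − 6| = 1 m
3–9 s: |Δx| = |-3 − 5| = 8 m
9–10 s: |Δx| = |-10 − -3| = 7 m
10–11 s: |Δx| = |-5 − -10| = 5 m
11–12 s: |Δx| = |10 − -5| = 15 m
Total path = 36 m; average speed = 36/12 = 3 m/s.

3 m/s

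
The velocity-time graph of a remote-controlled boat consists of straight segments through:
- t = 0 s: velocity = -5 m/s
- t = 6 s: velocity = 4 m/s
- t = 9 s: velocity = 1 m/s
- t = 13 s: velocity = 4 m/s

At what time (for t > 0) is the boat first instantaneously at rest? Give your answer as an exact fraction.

v changes sign on 0–6 s (from -5 to 4); the graph is linear there, so v = 0 at t = 0 + (5)·(6 − 0)/(4 − -5) = 10/3 s.

t = 10/3 s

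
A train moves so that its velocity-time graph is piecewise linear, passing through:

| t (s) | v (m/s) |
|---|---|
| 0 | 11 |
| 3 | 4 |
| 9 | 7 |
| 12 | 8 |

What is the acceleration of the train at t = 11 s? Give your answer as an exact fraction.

1/3 m/s²

Acceleration is the slope of the v-t graph on 9–12 s: (8 − 7)/(12 − 9) = 1/3 m/s².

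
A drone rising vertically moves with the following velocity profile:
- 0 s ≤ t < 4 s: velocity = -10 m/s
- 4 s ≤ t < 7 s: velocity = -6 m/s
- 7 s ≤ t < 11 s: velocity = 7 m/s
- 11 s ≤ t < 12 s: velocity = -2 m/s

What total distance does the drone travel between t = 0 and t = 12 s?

Distance (not displacement) is the total path length: add the absolute areas under v-t.
0–4 s: |-10| × 4 = 40 m
4–7 s: |-6| × 3 = 18 m
7–11 s: |7| × 4 = 28 m
11–12 s: |-2| × 1 = 2 m
Total distance = 88 m

88 m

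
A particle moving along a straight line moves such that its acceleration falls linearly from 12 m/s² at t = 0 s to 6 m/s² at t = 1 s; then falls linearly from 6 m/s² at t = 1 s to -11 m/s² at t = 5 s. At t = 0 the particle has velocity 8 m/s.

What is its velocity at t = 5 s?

Δv equals the area under the a-t graph; then v = v₀ + Δv.
0–1 s: ½(12 + 6)(1) = 9 m/s
1–5 s: ½(6 + -11)(4) = -10 m/s
Δv = -1 m/s, so v(5) = 8 + (-1) = 7 m/s.

7 m/s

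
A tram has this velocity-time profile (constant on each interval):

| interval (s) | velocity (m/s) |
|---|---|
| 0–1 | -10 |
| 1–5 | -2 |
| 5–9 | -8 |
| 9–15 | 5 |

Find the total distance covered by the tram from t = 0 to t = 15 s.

80 m

Total distance travelled is ∫|v| dt — sum the magnitudes of each area piece.
0–1 s: |-10| × 1 = 10 m
1–5 s: |-2| × 4 = 8 m
5–9 s: |-8| × 4 = 32 m
9–15 s: |5| × 6 = 30 m
Total distance = 80 m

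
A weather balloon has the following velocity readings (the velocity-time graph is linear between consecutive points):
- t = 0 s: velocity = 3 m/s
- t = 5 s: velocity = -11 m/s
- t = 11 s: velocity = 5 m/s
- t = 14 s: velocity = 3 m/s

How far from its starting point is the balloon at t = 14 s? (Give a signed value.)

-26 m

Net displacement equals the area under the velocity-time graph (areas below the axis count negative).
0–5 s: ½(3 + -11)(5) = -20 m
5–11 s: ½(-11 + 5)(6) = -18 m
11–14 s: ½(5 + 3)(3) = 12 m
Net displacement = -26 m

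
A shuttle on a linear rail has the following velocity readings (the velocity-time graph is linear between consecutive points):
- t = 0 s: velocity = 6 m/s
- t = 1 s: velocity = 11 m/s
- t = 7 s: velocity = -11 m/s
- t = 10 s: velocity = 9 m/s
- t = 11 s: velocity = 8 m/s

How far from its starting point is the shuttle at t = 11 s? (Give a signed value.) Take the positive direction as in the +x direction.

14 m

Net displacement equals the area under the velocity-time graph (areas below the axis count negative).
0–1 s: ½(6 + 11)(1) = 8.5 m
1–7 s: ½(11 + -11)(6) = 0 m
7–10 s: ½(-11 + 9)(3) = -3 m
10–11 s: ½(9 + 8)(1) = 8.5 m
Net displacement = 14 m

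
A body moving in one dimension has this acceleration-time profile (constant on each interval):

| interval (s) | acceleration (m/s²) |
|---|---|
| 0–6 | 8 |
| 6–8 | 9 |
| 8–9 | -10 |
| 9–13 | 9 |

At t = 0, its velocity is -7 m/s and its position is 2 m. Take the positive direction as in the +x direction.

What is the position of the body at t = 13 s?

526 m

On each constant-a segment, Δv = aΔt and Δx = v₀Δt + ½aΔt²; chain segment to segment.
0–6 s: v starts -7 m/s; Δx = -7·6 + ½·8·6² = 102 m; v ends 41 m/s.
6–8 s: v starts 41 m/s; Δx = 41·2 + ½·9·2² = 100 m; v ends 59 m/s.
8–9 s: v starts 59 m/s; Δx = 59·1 + ½·-10·1² = 54 m; v ends 49 m/s.
9–13 s: v starts 49 m/s; Δx = 49·4 + ½·9·4² = 268 m; v ends 85 m/s.
x(13) = 2 + Σ Δx = 526 m.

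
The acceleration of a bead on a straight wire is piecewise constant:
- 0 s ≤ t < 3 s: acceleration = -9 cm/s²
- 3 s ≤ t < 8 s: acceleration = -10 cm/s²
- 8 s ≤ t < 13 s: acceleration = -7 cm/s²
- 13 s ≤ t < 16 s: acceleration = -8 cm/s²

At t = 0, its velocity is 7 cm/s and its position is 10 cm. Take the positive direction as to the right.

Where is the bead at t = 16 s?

On each constant-a segment, Δv = aΔt and Δx = v₀Δt + ½aΔt²; chain segment to segment.
0–3 s: v starts 7 cm/s; Δx = 7·3 + ½·-9·3² = -19.5 cm; v ends -20 cm/s.
3–8 s: v starts -20 cm/s; Δx = -20·5 + ½·-10·5² = -225 cm; v ends -70 cm/s.
8–13 s: v starts -70 cm/s; Δx = -70·5 + ½·-7·5² = -437.5 cm; v ends -105 cm/s.
13–16 s: v starts -105 cm/s; Δx = -105·3 + ½·-8·3² = -351 cm; v ends -129 cm/s.
x(16) = 10 + Σ Δx = -1023 cm.

-1023 cm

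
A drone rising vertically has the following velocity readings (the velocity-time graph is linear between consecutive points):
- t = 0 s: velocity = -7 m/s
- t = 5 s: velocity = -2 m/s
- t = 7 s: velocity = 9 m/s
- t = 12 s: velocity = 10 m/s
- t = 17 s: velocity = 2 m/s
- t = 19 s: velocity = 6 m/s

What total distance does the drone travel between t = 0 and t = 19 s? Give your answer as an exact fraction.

Distance (not displacement) is the total path length: add the absolute areas under v-t.
0–5 s: |½(-7 + -2)(5)| = 22.5 m
5–7 s: v = 0 at t = 59/11 s; triangle areas 4/11 + 81/11 = 85/11 m
7–12 s: |½(9 + 10)(5)| = 47.5 m
12–17 s: |½(10 + 2)(5)| = 30 m
17–19 s: |½(2 + 6)(2)| = 8 m
Total distance = 1273/11 m

1273/11 m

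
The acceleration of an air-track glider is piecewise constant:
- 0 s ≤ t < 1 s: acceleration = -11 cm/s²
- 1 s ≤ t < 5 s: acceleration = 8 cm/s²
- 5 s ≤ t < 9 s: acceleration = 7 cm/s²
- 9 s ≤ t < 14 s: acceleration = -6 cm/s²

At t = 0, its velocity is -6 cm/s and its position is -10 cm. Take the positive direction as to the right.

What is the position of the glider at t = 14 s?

On each constant-a segment, Δv = aΔt and Δx = v₀Δt + ½aΔt²; chain segment to segment.
0–1 s: v starts -6 cm/s; Δx = -6·1 + ½·-11·1² = -11.5 cm; v ends -17 cm/s.
1–5 s: v starts -17 cm/s; Δx = -17·4 + ½·8·4² = -4 cm; v ends 15 cm/s.
5–9 s: v starts 15 cm/s; Δx = 15·4 + ½·7·4² = 116 cm; v ends 43 cm/s.
9–14 s: v starts 43 cm/s; Δx = 43·5 + ½·-6·5² = 140 cm; v ends 13 cm/s.
x(14) = -10 + Σ Δx = 230.5 cm.

230.5 cm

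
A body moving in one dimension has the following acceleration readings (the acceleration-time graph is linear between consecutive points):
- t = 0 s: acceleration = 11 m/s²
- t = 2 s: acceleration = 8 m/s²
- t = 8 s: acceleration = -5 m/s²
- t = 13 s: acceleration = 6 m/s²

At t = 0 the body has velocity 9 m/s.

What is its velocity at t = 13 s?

39.5 m/s

Δv equals the area under the a-t graph; then v = v₀ + Δv.
0–2 s: ½(11 + 8)(2) = 19 m/s
2–8 s: ½(8 + -5)(6) = 9 m/s
8–13 s: ½(-5 + 6)(5) = 2.5 m/s
Δv = 30.5 m/s, so v(13) = 9 + (30.5) = 39.5 m/s.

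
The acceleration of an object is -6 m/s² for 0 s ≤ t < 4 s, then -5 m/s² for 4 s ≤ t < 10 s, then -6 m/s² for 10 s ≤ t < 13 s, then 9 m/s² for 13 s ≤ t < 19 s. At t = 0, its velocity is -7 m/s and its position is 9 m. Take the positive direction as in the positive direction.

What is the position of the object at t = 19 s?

On each constant-a segment, Δv = aΔt and Δx = v₀Δt + ½aΔt²; chain segment to segment.
0–4 s: v starts -7 m/s; Δx = -7·4 + ½·-6·4² = -76 m; v ends -31 m/s.
4–10 s: v starts -31 m/s; Δx = -31·6 + ½·-5·6² = -276 m; v ends -61 m/s.
10–13 s: v starts -61 m/s; Δx = -61·3 + ½·-6·3² = -210 m; v ends -79 m/s.
13–19 s: v starts -79 m/s; Δx = -79·6 + ½·9·6² = -312 m; v ends -25 m/s.
x(19) = 9 + Σ Δx = -865 m.

-865 m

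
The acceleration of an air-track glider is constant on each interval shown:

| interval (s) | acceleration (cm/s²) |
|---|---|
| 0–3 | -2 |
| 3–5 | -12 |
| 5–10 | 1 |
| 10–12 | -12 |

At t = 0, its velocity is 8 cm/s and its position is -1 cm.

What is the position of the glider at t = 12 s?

On each constant-a segment, Δv = aΔt and Δx = v₀Δt + ½aΔt²; chain segment to segment.
0–3 s: v starts 8 cm/s; Δx = 8·3 + ½·-2·3² = 15 cm; v ends 2 cm/s.
3–5 s: v starts 2 cm/s; Δx = 2·2 + ½·-12·2² = -20 cm; v ends -22 cm/s.
5–10 s: v starts -22 cm/s; Δx = -22·5 + ½·1·5² = -97.5 cm; v ends -17 cm/s.
10–12 s: v starts -17 cm/s; Δx = -17·2 + ½·-12·2² = -58 cm; v ends -41 cm/s.
x(12) = -1 + Σ Δx = -161.5 cm.

-161.5 cm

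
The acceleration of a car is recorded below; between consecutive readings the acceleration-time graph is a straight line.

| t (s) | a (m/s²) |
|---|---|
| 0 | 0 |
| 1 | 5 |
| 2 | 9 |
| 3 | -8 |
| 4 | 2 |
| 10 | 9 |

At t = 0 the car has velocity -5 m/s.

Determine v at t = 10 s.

Δv equals the area under the a-t graph; then v = v₀ + Δv.
0–1 s: ½(0 + 5)(1) = 2.5 m/s
1–2 s: ½(5 + 9)(1) = 7 m/s
2–3 s: ½(9 + -8)(1) = 0.5 m/s
3–4 s: ½(-8 + 2)(1) = -3 m/s
4–10 s: ½(2 + 9)(6) = 33 m/s
Δv = 40 m/s, so v(10) = -5 + (40) = 35 m/s.

35 m/s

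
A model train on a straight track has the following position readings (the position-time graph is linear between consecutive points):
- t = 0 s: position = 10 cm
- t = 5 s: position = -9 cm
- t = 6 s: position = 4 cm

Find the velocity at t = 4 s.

Velocity is the slope of the x-t graph on 0–5 s: (-9 − 10)/(5 − 0) = -3.8 cm/s.

-3.8 cm/s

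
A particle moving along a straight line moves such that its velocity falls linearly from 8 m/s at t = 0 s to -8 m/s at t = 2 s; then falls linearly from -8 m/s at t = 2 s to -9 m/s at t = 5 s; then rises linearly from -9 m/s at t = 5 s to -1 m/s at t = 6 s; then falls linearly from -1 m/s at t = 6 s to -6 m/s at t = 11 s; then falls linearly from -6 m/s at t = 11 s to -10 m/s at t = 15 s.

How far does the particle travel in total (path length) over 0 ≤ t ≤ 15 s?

88 m

Total distance travelled is ∫|v| dt — sum the magnitudes of each area piece.
0–2 s: v = 0 at t = 1 s; triangle areas 4 + 4 = 8 m
2–5 s: |½(-8 + -9)(3)| = 25.5 m
5–6 s: |½(-9 + -1)(1)| = 5 m
6–11 s: |½(-1 + -6)(5)| = 17.5 m
11–15 s: |½(-6 + -10)(4)| = 32 m
Total distance = 88 m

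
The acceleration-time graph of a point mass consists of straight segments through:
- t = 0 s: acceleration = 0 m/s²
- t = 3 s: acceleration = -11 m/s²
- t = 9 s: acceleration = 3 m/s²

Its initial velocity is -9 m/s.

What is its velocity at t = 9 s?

Δv equals the area under the a-t graph; then v = v₀ + Δv.
0–3 s: ½(0 + -11)(3) = -16.5 m/s
3–9 s: ½(-11 + 3)(6) = -24 m/s
Δv = -40.5 m/s, so v(9) = -9 + (-40.5) = -49.5 m/s.

-49.5 m/s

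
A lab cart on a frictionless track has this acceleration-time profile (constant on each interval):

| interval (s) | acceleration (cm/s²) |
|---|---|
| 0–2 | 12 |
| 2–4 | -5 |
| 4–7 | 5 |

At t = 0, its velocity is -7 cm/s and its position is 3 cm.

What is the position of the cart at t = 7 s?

On each constant-a segment, Δv = aΔt and Δx = v₀Δt + ½aΔt²; chain segment to segment.
0–2 s: v starts -7 cm/s; Δx = -7·2 + ½·12·2² = 10 cm; v ends 17 cm/s.
2–4 s: v starts 17 cm/s; Δx = 17·2 + ½·-5·2² = 24 cm; v ends 7 cm/s.
4–7 s: v starts 7 cm/s; Δx = 7·3 + ½·5·3² = 43.5 cm; v ends 22 cm/s.
x(7) = 3 + Σ Δx = 80.5 cm.

80.5 cm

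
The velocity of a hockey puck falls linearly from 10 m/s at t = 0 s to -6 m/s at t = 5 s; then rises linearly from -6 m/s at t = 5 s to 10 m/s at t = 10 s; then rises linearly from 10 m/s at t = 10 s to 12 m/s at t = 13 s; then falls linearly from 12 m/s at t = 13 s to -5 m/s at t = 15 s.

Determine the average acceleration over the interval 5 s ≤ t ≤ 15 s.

0.1 m/s²

Average acceleration = Δv/Δt = (-5 − -6)/(15 − 5) = 0.1 m/s².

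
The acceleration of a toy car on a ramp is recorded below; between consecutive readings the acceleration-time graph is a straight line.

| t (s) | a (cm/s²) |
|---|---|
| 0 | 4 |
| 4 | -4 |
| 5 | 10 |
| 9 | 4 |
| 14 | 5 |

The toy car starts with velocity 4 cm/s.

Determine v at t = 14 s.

Δv equals the area under the a-t graph; then v = v₀ + Δv.
0–4 s: ½(4 + -4)(4) = 0 cm/s
4–5 s: ½(-4 + 10)(1) = 3 cm/s
5–9 s: ½(10 + 4)(4) = 28 cm/s
9–14 s: ½(4 + 5)(5) = 22.5 cm/s
Δv = 53.5 cm/s, so v(14) = 4 + (53.5) = 57.5 cm/s.

57.5 cm/s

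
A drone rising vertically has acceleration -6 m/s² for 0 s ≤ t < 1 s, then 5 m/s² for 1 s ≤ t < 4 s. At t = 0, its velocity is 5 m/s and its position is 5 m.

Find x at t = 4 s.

26.5 m

On each constant-a segment, Δv = aΔt and Δx = v₀Δt + ½aΔt²; chain segment to segment.
0–1 s: v starts 5 m/s; Δx = 5·1 + ½·-6·1² = 2 m; v ends -1 m/s.
1–4 s: v starts -1 m/s; Δx = -1·3 + ½·5·3² = 19.5 m; v ends 14 m/s.
x(4) = 5 + Σ Δx = 26.5 m.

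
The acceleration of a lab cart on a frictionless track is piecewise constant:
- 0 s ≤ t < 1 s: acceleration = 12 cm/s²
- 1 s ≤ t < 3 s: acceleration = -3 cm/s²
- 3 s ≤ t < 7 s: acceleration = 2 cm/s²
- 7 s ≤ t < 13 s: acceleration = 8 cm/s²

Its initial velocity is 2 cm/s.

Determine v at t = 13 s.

Δv equals the area under the a-t graph; then v = v₀ + Δv.
0–1 s: 12 × 1 = 12 cm/s
1–3 s: -3 × 2 = -6 cm/s
3–7 s: 2 × 4 = 8 cm/s
7–13 s: 8 × 6 = 48 cm/s
Δv = 62 cm/s, so v(13) = 2 + (62) = 64 cm/s.

64 cm/s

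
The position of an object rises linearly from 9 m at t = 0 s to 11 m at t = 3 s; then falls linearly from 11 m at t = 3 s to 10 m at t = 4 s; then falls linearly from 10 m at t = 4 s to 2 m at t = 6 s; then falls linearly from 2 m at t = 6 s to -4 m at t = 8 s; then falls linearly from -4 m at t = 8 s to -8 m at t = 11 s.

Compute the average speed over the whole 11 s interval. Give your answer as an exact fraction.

Average speed = (total path length)/(elapsed time); on a piecewise-linear x-t graph the path length is Σ|Δx|.
0–3 s: |Δx| = |11 − 9| = 2 m
3–4 s: |Δx| = |10 − 11| = 1 m
4–6 s: |Δx| = |2 − 10| = 8 m
6–8 s: |Δx| = |-4 − 2| = 6 m
8–11 s: |Δx| = |-8 − -4| = 4 m
Total path = 21 m; average speed = 21/11 = 21/11 m/s.

21/11 m/s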